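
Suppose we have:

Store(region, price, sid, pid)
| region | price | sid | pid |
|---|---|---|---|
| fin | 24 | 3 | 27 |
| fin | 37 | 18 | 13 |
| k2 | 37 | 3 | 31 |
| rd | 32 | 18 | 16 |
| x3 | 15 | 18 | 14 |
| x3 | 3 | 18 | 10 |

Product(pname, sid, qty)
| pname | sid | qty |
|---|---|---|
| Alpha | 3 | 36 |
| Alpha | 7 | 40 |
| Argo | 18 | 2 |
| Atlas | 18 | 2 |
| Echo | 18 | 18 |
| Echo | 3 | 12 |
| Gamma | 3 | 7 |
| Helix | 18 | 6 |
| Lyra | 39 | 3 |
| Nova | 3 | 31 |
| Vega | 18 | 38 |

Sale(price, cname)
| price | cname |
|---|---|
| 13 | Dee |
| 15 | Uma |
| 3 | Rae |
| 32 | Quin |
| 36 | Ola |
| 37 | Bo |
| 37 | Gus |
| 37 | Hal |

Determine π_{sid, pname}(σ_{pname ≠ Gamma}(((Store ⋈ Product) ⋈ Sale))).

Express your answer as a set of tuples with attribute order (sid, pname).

{(18, Argo), (18, Atlas), (18, Echo), (18, Helix), (18, Vega), (3, Alpha), (3, Echo), (3, Nova)}

Natural join on sid: {(fin, 24, 3, 27, Alpha, 36), (fin, 24, 3, 27, Echo, 12), (fin, 24, 3, 27, Gamma, 7), (fin, 24, 3, 27, Nova, 31), (fin, 37, 18, 13, Argo, 2), (fin, 37, 18, 13, Atlas, 2), (fin, 37, 18, 13, Echo, 18), (fin, 37, 18, 13, Helix, 6), (fin, 37, 18, 13, Vega, 38), (k2, 37, 3, 31, Alpha, 36), (k2, 37, 3, 31, Echo, 12), (k2, 37, 3, 31, Gamma, 7), (k2, 37, 3, 31, Nova, 31), (rd, 32, 18, 16, Argo, 2), (rd, 32, 18, 16, Atlas, 2), (rd, 32, 18, 16, Echo, 18), (rd, 32, 18, 16, Helix, 6), (rd, 32, 18, 16, Vega, 38), (x3, 15, 18, 14, Argo, 2), (x3, 15, 18, 14, Atlas, 2), (x3, 15, 18, 14, Echo, 18), (x3, 15, 18, 14, Helix, 6), (x3, 15, 18, 14, Vega, 38), (x3, 3, 18, 10, Argo, 2), (x3, 3, 18, 10, Atlas, 2), (x3, 3, 18, 10, Echo, 18), (x3, 3, 18, 10, Helix, 6), (x3, 3, 18, 10, Vega, 38)}
Natural join on price: {(fin, 37, 18, 13, Argo, 2, Bo), (fin, 37, 18, 13, Argo, 2, Gus), (fin, 37, 18, 13, Argo, 2, Hal), (fin, 37, 18, 13, Atlas, 2, Bo), (fin, 37, 18, 13, Atlas, 2, Gus), (fin, 37, 18, 13, Atlas, 2, Hal), (fin, 37, 18, 13, Echo, 18, Bo), (fin, 37, 18, 13, Echo, 18, Gus), (fin, 37, 18, 13, Echo, 18, Hal), (fin, 37, 18, 13, Helix, 6, Bo), (fin, 37, 18, 13, Helix, 6, Gus), (fin, 37, 18, 13, Helix, 6, Hal), (fin, 37, 18, 13, Vega, 38, Bo), (fin, 37, 18, 13, Vega, 38, Gus), (fin, 37, 18, 13, Vega, 38, Hal), (k2, 37, 3, 31, Alpha, 36, Bo), (k2, 37, 3, 31, Alpha, 36, Gus), (k2, 37, 3, 31, Alpha, 36, Hal), (k2, 37, 3, 31, Echo, 12, Bo), (k2, 37, 3, 31, Echo, 12, Gus), (k2, 37, 3, 31, Echo, 12, Hal), (k2, 37, 3, 31, Gamma, 7, Bo), (k2, 37, 3, 31, Gamma, 7, Gus), (k2, 37, 3, 31, Gamma, 7, Hal), (k2, 37, 3, 31, Nova, 31, Bo), (k2, 37, 3, 31, Nova, 31, Gus), (k2, 37, 3, 31, Nova, 31, Hal), (rd, 32, 18, 16, Argo, 2, Quin), (rd, 32, 18, 16, Atlas, 2, Quin), (rd, 32, 18, 16, Echo, 18, Quin), (rd, 32, 18, 16, Helix, 6, Quin), (rd, 32, 18, 16, Vega, 38, Quin), (x3, 15, 18, 14, Argo, 2, Uma), (x3, 15, 18, 14, Atlas, 2, Uma), (x3, 15, 18, 14, Echo, 18, Uma), (x3, 15, 18, 14, Helix, 6, Uma), (x3, 15, 18, 14, Vega, 38, Uma), (x3, 3, 18, 10, Argo, 2, Rae), (x3, 3, 18, 10, Atlas, 2, Rae), (x3, 3, 18, 10, Echo, 18, Rae), (x3, 3, 18, 10, Helix, 6, Rae), (x3, 3, 18, 10, Vega, 38, Rae)}
σ[pname ≠ Gamma]: keep tuples satisfying pname ≠ Gamma → {(fin, 37, 18, 13, Argo, 2, Bo), (fin, 37, 18, 13, Argo, 2, Gus), (fin, 37, 18, 13, Argo, 2, Hal), (fin, 37, 18, 13, Atlas, 2, Bo), (fin, 37, 18, 13, Atlas, 2, Gus), (fin, 37, 18, 13, Atlas, 2, Hal), (fin, 37, 18, 13, Echo, 18, Bo), (fin, 37, 18, 13, Echo, 18, Gus), (fin, 37, 18, 13, Echo, 18, Hal), (fin, 37, 18, 13, Helix, 6, Bo), (fin, 37, 18, 13, Helix, 6, Gus), (fin, 37, 18, 13, Helix, 6, Hal), (fin, 37, 18, 13, Vega, 38, Bo), (fin, 37, 18, 13, Vega, 38, Gus), (fin, 37, 18, 13, Vega, 38, Hal), (k2, 37, 3, 31, Alpha, 36, Bo), (k2, 37, 3, 31, Alpha, 36, Gus), (k2, 37, 3, 31, Alpha, 36, Hal), (k2, 37, 3, 31, Echo, 12, Bo), (k2, 37, 3, 31, Echo, 12, Gus), (k2, 37, 3, 31, Echo, 12, Hal), (k2, 37, 3, 31, Nova, 31, Bo), (k2, 37, 3, 31, Nova, 31, Gus), (k2, 37, 3, 31, Nova, 31, Hal), (rd, 32, 18, 16, Argo, 2, Quin), (rd, 32, 18, 16, Atlas, 2, Quin), (rd, 32, 18, 16, Echo, 18, Quin), (rd, 32, 18, 16, Helix, 6, Quin), (rd, 32, 18, 16, Vega, 38, Quin), (x3, 15, 18, 14, Argo, 2, Uma), (x3, 15, 18, 14, Atlas, 2, Uma), (x3, 15, 18, 14, Echo, 18, Uma), (x3, 15, 18, 14, Helix, 6, Uma), (x3, 15, 18, 14, Vega, 38, Uma), (x3, 3, 18, 10, Argo, 2, Rae), (x3, 3, 18, 10, Atlas, 2, Rae), (x3, 3, 18, 10, Echo, 18, Rae), (x3, 3, 18, 10, Helix, 6, Rae), (x3, 3, 18, 10, Vega, 38, Rae)}
π[sid, pname]: project onto (sid, pname) (31 duplicate(s) eliminated) → {(18, Argo), (18, Atlas), (18, Echo), (18, Helix), (18, Vega), (3, Alpha), (3, Echo), (3, Nova)}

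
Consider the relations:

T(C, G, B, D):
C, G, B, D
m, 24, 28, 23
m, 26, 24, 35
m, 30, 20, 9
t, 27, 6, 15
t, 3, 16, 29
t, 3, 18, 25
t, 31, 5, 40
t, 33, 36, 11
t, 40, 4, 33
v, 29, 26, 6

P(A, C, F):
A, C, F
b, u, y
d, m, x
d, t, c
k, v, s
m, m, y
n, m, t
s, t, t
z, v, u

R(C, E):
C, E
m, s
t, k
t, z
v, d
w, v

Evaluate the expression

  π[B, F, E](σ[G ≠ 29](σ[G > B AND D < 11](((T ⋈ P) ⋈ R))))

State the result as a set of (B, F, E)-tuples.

T ⋈ P (natural join on C): {(m, 24, 28, 23, d, x), (m, 24, 28, 23, m, y), (m, 24, 28, 23, n, t), (m, 26, 24, 35, d, x), (m, 26, 24, 35, m, y), (m, 26, 24, 35, n, t), (m, 30, 20, 9, d, x), (m, 30, 20, 9, m, y), (m, 30, 20, 9, n, t), (t, 27, 6, 15, d, c), (t, 27, 6, 15, s, t), (t, 3, 16, 29, d, c), (t, 3, 16, 29, s, t), (t, 3, 18, 25, d, c), (t, 3, 18, 25, s, t), (t, 31, 5, 40, d, c), (t, 31, 5, 40, s, t), (t, 33, 36, 11, d, c), (t, 33, 36, 11, s, t), (t, 40, 4, 33, d, c), (t, 40, 4, 33, s, t), (v, 29, 26, 6, k, s), (v, 29, 26, 6, z, u)}
(T ⋈ P) ⋈ R (natural join on C): {(m, 24, 28, 23, d, x, s), (m, 24, 28, 23, m, y, s), (m, 24, 28, 23, n, t, s), (m, 26, 24, 35, d, x, s), (m, 26, 24, 35, m, y, s), (m, 26, 24, 35, n, t, s), (m, 30, 20, 9, d, x, s), (m, 30, 20, 9, m, y, s), (m, 30, 20, 9, n, t, s), (t, 27, 6, 15, d, c, k), (t, 27, 6, 15, d, c, z), (t, 27, 6, 15, s, t, k), (t, 27, 6, 15, s, t, z), (t, 3, 16, 29, d, c, k), (t, 3, 16, 29, d, c, z), (t, 3, 16, 29, s, t, k), (t, 3, 16, 29, s, t, z), (t, 3, 18, 25, d, c, k), (t, 3, 18, 25, d, c, z), (t, 3, 18, 25, s, t, k), (t, 3, 18, 25, s, t, z), (t, 31, 5, 40, d, c, k), (t, 31, 5, 40, d, c, z), (t, 31, 5, 40, s, t, k), (t, 31, 5, 40, s, t, z), (t, 33, 36, 11, d, c, k), (t, 33, 36, 11, d, c, z), (t, 33, 36, 11, s, t, k), (t, 33, 36, 11, s, t, z), (t, 40, 4, 33, d, c, k), (t, 40, 4, 33, d, c, z), (t, 40, 4, 33, s, t, k), (t, 40, 4, 33, s, t, z), (v, 29, 26, 6, k, s, d), (v, 29, 26, 6, z, u, d)}
σ[G > B AND D < 11]: keep tuples satisfying G > B AND D < 11 → {(m, 30, 20, 9, d, x, s), (m, 30, 20, 9, m, y, s), (m, 30, 20, 9, n, t, s), (v, 29, 26, 6, k, s, d), (v, 29, 26, 6, z, u, d)}
σ[G ≠ 29]: keep tuples satisfying G ≠ 29 → {(m, 30, 20, 9, d, x, s), (m, 30, 20, 9, m, y, s), (m, 30, 20, 9, n, t, s)}
π_{B, F, E} gives {(20, t, s), (20, x, s), (20, y, s)}.

{(20, t, s), (20, x, s), (20, y, s)}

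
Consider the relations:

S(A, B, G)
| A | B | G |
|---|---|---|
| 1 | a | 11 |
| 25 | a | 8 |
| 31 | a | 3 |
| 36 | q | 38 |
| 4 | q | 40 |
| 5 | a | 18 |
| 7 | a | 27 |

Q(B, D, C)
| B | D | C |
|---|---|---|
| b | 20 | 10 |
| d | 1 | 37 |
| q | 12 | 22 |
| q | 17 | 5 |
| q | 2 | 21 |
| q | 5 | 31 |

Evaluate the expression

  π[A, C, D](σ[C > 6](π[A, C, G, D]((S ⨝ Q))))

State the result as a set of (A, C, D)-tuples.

{(36, 21, 2), (36, 22, 12), (36, 31, 5), (4, 21, 2), (4, 22, 12), (4, 31, 5)}

Joining S and Q on B yields {(36, q, 38, 12, 22), (36, q, 38, 17, 5), (36, q, 38, 2, 21), (36, q, 38, 5, 31), (4, q, 40, 12, 22), (4, q, 40, 17, 5), (4, q, 40, 2, 21), (4, q, 40, 5, 31)}.
π_{A, C, G, D} gives {(36, 21, 38, 2), (36, 22, 38, 12), (36, 31, 38, 5), (36, 5, 38, 17), (4, 21, 40, 2), (4, 22, 40, 12), (4, 31, 40, 5), (4, 5, 40, 17)}.
σ[C > 6]: keep tuples satisfying C > 6 → {(36, 21, 38, 2), (36, 22, 38, 12), (36, 31, 38, 5), (4, 21, 40, 2), (4, 22, 40, 12), (4, 31, 40, 5)}
π_{A, C, D} gives {(36, 21, 2), (36, 22, 12), (36, 31, 5), (4, 21, 2), (4, 22, 12), (4, 31, 5)}.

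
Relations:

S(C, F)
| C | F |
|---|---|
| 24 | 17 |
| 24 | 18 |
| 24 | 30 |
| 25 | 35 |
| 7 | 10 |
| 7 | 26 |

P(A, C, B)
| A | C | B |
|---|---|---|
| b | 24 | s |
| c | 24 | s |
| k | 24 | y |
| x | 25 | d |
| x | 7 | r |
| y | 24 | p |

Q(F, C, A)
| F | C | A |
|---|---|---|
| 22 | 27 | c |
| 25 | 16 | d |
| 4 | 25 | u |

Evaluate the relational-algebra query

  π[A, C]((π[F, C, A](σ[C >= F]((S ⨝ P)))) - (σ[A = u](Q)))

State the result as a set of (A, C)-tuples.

{(b, 24), (c, 24), (k, 24), (y, 24)}

Natural join on C: {(24, 17, b, s), (24, 17, c, s), (24, 17, k, y), (24, 17, y, p), (24, 18, b, s), (24, 18, c, s), (24, 18, k, y), (24, 18, y, p), (24, 30, b, s), (24, 30, c, s), (24, 30, k, y), (24, 30, y, p), (25, 35, x, d), (7, 10, x, r), (7, 26, x, r)}
Filtering on C >= F leaves {(24, 17, b, s), (24, 17, c, s), (24, 17, k, y), (24, 17, y, p), (24, 18, b, s), (24, 18, c, s), (24, 18, k, y), (24, 18, y, p)}.
Projecting to F, C, A: {(17, 24, b), (17, 24, c), (17, 24, k), (17, 24, y), (18, 24, b), (18, 24, c), (18, 24, k), (18, 24, y)}
Filtering on A = u leaves {(4, 25, u)}.
Difference: {(17, 24, b), (17, 24, c), (17, 24, k), (17, 24, y), (18, 24, b), (18, 24, c), (18, 24, k), (18, 24, y)} with {(4, 25, u)} → {(17, 24, b), (17, 24, c), (17, 24, k), (17, 24, y), (18, 24, b), (18, 24, c), (18, 24, k), (18, 24, y)}
Projecting to A, C (4 duplicate(s) eliminated): {(b, 24), (c, 24), (k, 24), (y, 24)}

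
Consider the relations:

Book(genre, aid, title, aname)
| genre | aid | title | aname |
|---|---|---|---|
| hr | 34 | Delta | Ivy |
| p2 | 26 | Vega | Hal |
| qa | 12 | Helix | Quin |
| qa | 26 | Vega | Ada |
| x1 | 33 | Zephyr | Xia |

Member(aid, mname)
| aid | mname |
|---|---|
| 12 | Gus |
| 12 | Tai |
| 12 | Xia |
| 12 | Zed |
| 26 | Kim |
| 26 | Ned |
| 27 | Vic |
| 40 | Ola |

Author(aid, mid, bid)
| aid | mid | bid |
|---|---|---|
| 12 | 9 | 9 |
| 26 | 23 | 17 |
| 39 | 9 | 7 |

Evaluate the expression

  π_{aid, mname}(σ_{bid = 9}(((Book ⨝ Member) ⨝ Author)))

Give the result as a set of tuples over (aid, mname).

{(12, Gus), (12, Tai), (12, Xia), (12, Zed)}

Book ⋈ Member (natural join on aid): {(p2, 26, Vega, Hal, Kim), (p2, 26, Vega, Hal, Ned), (qa, 12, Helix, Quin, Gus), (qa, 12, Helix, Quin, Tai), (qa, 12, Helix, Quin, Xia), (qa, 12, Helix, Quin, Zed), (qa, 26, Vega, Ada, Kim), (qa, 26, Vega, Ada, Ned)}
(Book ⨝ Member) ⋈ Author (natural join on aid): {(p2, 26, Vega, Hal, Kim, 23, 17), (p2, 26, Vega, Hal, Ned, 23, 17), (qa, 12, Helix, Quin, Gus, 9, 9), (qa, 12, Helix, Quin, Tai, 9, 9), (qa, 12, Helix, Quin, Xia, 9, 9), (qa, 12, Helix, Quin, Zed, 9, 9), (qa, 26, Vega, Ada, Kim, 23, 17), (qa, 26, Vega, Ada, Ned, 23, 17)}
Filtering on bid = 9 leaves {(qa, 12, Helix, Quin, Gus, 9, 9), (qa, 12, Helix, Quin, Tai, 9, 9), (qa, 12, Helix, Quin, Xia, 9, 9), (qa, 12, Helix, Quin, Zed, 9, 9)}.
Keep only column(s) aid, mname: {(12, Gus), (12, Tai), (12, Xia), (12, Zed)}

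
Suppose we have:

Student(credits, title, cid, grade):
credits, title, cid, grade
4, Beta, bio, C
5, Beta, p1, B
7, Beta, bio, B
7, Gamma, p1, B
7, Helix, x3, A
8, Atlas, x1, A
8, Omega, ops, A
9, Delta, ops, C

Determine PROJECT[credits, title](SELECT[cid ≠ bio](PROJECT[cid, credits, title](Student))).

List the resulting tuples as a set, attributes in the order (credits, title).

{(5, Beta), (7, Gamma), (7, Helix), (8, Atlas), (8, Omega), (9, Delta)}

π[cid, credits, title]: project onto (cid, credits, title) → {(bio, 4, Beta), (bio, 7, Beta), (ops, 8, Omega), (ops, 9, Delta), (p1, 5, Beta), (p1, 7, Gamma), (x1, 8, Atlas), (x3, 7, Helix)}
Selection cid ≠ bio: {(ops, 8, Omega), (ops, 9, Delta), (p1, 5, Beta), (p1, 7, Gamma), (x1, 8, Atlas), (x3, 7, Helix)}
π[credits, title]: project onto (credits, title) → {(5, Beta), (7, Gamma), (7, Helix), (8, Atlas), (8, Omega), (9, Delta)}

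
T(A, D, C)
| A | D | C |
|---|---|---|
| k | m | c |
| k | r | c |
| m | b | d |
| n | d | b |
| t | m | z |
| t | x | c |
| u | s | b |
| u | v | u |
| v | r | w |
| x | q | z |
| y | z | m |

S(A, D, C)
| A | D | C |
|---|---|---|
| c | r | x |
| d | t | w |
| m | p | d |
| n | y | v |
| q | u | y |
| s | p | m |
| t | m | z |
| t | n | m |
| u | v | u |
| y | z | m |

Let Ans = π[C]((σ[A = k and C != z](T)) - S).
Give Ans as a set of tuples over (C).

Selection A = k and C != z: {(k, m, c), (k, r, c)}
Taking the difference: {(k, m, c), (k, r, c)}
π_{C} gives {c} (1 duplicate(s) eliminated).

{c}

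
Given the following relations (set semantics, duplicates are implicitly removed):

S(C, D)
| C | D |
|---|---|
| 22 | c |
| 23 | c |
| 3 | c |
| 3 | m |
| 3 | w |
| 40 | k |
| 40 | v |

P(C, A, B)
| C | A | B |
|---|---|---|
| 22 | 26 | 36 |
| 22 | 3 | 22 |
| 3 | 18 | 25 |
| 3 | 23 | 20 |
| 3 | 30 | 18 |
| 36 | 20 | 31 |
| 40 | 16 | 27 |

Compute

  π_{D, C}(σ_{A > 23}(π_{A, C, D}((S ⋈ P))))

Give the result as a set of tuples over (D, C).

{(c, 22), (c, 3), (m, 3), (w, 3)}

S ⋈ P (natural join on C): {(22, c, 26, 36), (22, c, 3, 22), (3, c, 18, 25), (3, c, 23, 20), (3, c, 30, 18), (3, m, 18, 25), (3, m, 23, 20), (3, m, 30, 18), (3, w, 18, 25), (3, w, 23, 20), (3, w, 30, 18), (40, k, 16, 27), (40, v, 16, 27)}
π[A, C, D]: project onto (A, C, D) → {(16, 40, k), (16, 40, v), (18, 3, c), (18, 3, m), (18, 3, w), (23, 3, c), (23, 3, m), (23, 3, w), (26, 22, c), (3, 22, c), (30, 3, c), (30, 3, m), (30, 3, w)}
Filtering on A > 23 leaves {(26, 22, c), (30, 3, c), (30, 3, m), (30, 3, w)}.
π[D, C]: project onto (D, C) → {(c, 22), (c, 3), (m, 3), (w, 3)}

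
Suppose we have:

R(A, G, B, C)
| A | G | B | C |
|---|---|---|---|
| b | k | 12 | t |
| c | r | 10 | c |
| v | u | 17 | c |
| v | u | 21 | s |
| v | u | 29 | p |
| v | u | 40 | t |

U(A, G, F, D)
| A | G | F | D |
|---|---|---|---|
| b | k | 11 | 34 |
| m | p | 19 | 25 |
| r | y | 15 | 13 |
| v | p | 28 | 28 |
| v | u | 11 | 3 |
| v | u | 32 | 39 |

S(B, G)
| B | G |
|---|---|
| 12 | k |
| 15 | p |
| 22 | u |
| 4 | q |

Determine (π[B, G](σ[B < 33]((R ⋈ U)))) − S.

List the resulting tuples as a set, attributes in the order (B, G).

{(17, u), (21, u), (29, u)}

Natural join on A, G: {(b, k, 12, t, 11, 34), (v, u, 17, c, 11, 3), (v, u, 17, c, 32, 39), (v, u, 21, s, 11, 3), (v, u, 21, s, 32, 39), (v, u, 29, p, 11, 3), (v, u, 29, p, 32, 39), (v, u, 40, t, 11, 3), (v, u, 40, t, 32, 39)}
σ[B < 33]: keep tuples satisfying B < 33 → {(b, k, 12, t, 11, 34), (v, u, 17, c, 11, 3), (v, u, 17, c, 32, 39), (v, u, 21, s, 11, 3), (v, u, 21, s, 32, 39), (v, u, 29, p, 11, 3), (v, u, 29, p, 32, 39)}
Projecting to B, G (3 duplicate(s) eliminated): {(12, k), (17, u), (21, u), (29, u)}
Difference: {(12, k), (17, u), (21, u), (29, u)} with {(12, k), (15, p), (22, u), (4, q)} → {(17, u), (21, u), (29, u)}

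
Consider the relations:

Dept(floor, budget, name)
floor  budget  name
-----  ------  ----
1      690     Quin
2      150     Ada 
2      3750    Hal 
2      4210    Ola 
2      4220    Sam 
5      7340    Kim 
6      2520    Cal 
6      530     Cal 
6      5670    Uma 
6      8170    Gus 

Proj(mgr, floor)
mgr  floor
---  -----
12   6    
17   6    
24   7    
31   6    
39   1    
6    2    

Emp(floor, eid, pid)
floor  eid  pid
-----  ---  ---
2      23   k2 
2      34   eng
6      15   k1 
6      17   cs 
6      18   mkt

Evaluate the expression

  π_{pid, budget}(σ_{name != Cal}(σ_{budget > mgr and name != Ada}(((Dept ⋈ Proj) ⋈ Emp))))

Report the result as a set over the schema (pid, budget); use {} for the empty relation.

{(cs, 5670), (cs, 8170), (eng, 3750), (eng, 4210), (eng, 4220), (k1, 5670), (k1, 8170), (k2, 3750), (k2, 4210), (k2, 4220), (mkt, 5670), (mkt, 8170)}

Joining Dept and Proj on floor yields {(1, 690, Quin, 39), (2, 150, Ada, 6), (2, 3750, Hal, 6), (2, 4210, Ola, 6), (2, 4220, Sam, 6), (6, 2520, Cal, 12), (6, 2520, Cal, 17), (6, 2520, Cal, 31), (6, 530, Cal, 12), (6, 530, Cal, 17), (6, 530, Cal, 31), (6, 5670, Uma, 12), (6, 5670, Uma, 17), (6, 5670, Uma, 31), (6, 8170, Gus, 12), (6, 8170, Gus, 17), (6, 8170, Gus, 31)}.
Joining (Dept ⋈ Proj) and Emp on floor yields {(2, 150, Ada, 6, 23, k2), (2, 150, Ada, 6, 34, eng), (2, 3750, Hal, 6, 23, k2), (2, 3750, Hal, 6, 34, eng), (2, 4210, Ola, 6, 23, k2), (2, 4210, Ola, 6, 34, eng), (2, 4220, Sam, 6, 23, k2), (2, 4220, Sam, 6, 34, eng), (6, 2520, Cal, 12, 15, k1), (6, 2520, Cal, 12, 17, cs), (6, 2520, Cal, 12, 18, mkt), (6, 2520, Cal, 17, 15, k1), (6, 2520, Cal, 17, 17, cs), (6, 2520, Cal, 17, 18, mkt), (6, 2520, Cal, 31, 15, k1), (6, 2520, Cal, 31, 17, cs), (6, 2520, Cal, 31, 18, mkt), (6, 530, Cal, 12, 15, k1), (6, 530, Cal, 12, 17, cs), (6, 530, Cal, 12, 18, mkt), (6, 530, Cal, 17, 15, k1), (6, 530, Cal, 17, 17, cs), (6, 530, Cal, 17, 18, mkt), (6, 530, Cal, 31, 15, k1), (6, 530, Cal, 31, 17, cs), (6, 530, Cal, 31, 18, mkt), (6, 5670, Uma, 12, 15, k1), (6, 5670, Uma, 12, 17, cs), (6, 5670, Uma, 12, 18, mkt), (6, 5670, Uma, 17, 15, k1), (6, 5670, Uma, 17, 17, cs), (6, 5670, Uma, 17, 18, mkt), (6, 5670, Uma, 31, 15, k1), (6, 5670, Uma, 31, 17, cs), (6, 5670, Uma, 31, 18, mkt), (6, 8170, Gus, 12, 15, k1), (6, 8170, Gus, 12, 17, cs), (6, 8170, Gus, 12, 18, mkt), (6, 8170, Gus, 17, 15, k1), (6, 8170, Gus, 17, 17, cs), (6, 8170, Gus, 17, 18, mkt), (6, 8170, Gus, 31, 15, k1), (6, 8170, Gus, 31, 17, cs), (6, 8170, Gus, 31, 18, mkt)}.
σ[budget > mgr and name != Ada]: keep tuples satisfying budget > mgr and name != Ada → {(2, 3750, Hal, 6, 23, k2), (2, 3750, Hal, 6, 34, eng), (2, 4210, Ola, 6, 23, k2), (2, 4210, Ola, 6, 34, eng), (2, 4220, Sam, 6, 23, k2), (2, 4220, Sam, 6, 34, eng), (6, 2520, Cal, 12, 15, k1), (6, 2520, Cal, 12, 17, cs), (6, 2520, Cal, 12, 18, mkt), (6, 2520, Cal, 17, 15, k1), (6, 2520, Cal, 17, 17, cs), (6, 2520, Cal, 17, 18, mkt), (6, 2520, Cal, 31, 15, k1), (6, 2520, Cal, 31, 17, cs), (6, 2520, Cal, 31, 18, mkt), (6, 530, Cal, 12, 15, k1), (6, 530, Cal, 12, 17, cs), (6, 530, Cal, 12, 18, mkt), (6, 530, Cal, 17, 15, k1), (6, 530, Cal, 17, 17, cs), (6, 530, Cal, 17, 18, mkt), (6, 530, Cal, 31, 15, k1), (6, 530, Cal, 31, 17, cs), (6, 530, Cal, 31, 18, mkt), (6, 5670, Uma, 12, 15, k1), (6, 5670, Uma, 12, 17, cs), (6, 5670, Uma, 12, 18, mkt), (6, 5670, Uma, 17, 15, k1), (6, 5670, Uma, 17, 17, cs), (6, 5670, Uma, 17, 18, mkt), (6, 5670, Uma, 31, 15, k1), (6, 5670, Uma, 31, 17, cs), (6, 5670, Uma, 31, 18, mkt), (6, 8170, Gus, 12, 15, k1), (6, 8170, Gus, 12, 17, cs), (6, 8170, Gus, 12, 18, mkt), (6, 8170, Gus, 17, 15, k1), (6, 8170, Gus, 17, 17, cs), (6, 8170, Gus, 17, 18, mkt), (6, 8170, Gus, 31, 15, k1), (6, 8170, Gus, 31, 17, cs), (6, 8170, Gus, 31, 18, mkt)}
σ[name != Cal]: keep tuples satisfying name != Cal → {(2, 3750, Hal, 6, 23, k2), (2, 3750, Hal, 6, 34, eng), (2, 4210, Ola, 6, 23, k2), (2, 4210, Ola, 6, 34, eng), (2, 4220, Sam, 6, 23, k2), (2, 4220, Sam, 6, 34, eng), (6, 5670, Uma, 12, 15, k1), (6, 5670, Uma, 12, 17, cs), (6, 5670, Uma, 12, 18, mkt), (6, 5670, Uma, 17, 15, k1), (6, 5670, Uma, 17, 17, cs), (6, 5670, Uma, 17, 18, mkt), (6, 5670, Uma, 31, 15, k1), (6, 5670, Uma, 31, 17, cs), (6, 5670, Uma, 31, 18, mkt), (6, 8170, Gus, 12, 15, k1), (6, 8170, Gus, 12, 17, cs), (6, 8170, Gus, 12, 18, mkt), (6, 8170, Gus, 17, 15, k1), (6, 8170, Gus, 17, 17, cs), (6, 8170, Gus, 17, 18, mkt), (6, 8170, Gus, 31, 15, k1), (6, 8170, Gus, 31, 17, cs), (6, 8170, Gus, 31, 18, mkt)}
Projecting to pid, budget (12 duplicate(s) eliminated): {(cs, 5670), (cs, 8170), (eng, 3750), (eng, 4210), (eng, 4220), (k1, 5670), (k1, 8170), (k2, 3750), (k2, 4210), (k2, 4220), (mkt, 5670), (mkt, 8170)}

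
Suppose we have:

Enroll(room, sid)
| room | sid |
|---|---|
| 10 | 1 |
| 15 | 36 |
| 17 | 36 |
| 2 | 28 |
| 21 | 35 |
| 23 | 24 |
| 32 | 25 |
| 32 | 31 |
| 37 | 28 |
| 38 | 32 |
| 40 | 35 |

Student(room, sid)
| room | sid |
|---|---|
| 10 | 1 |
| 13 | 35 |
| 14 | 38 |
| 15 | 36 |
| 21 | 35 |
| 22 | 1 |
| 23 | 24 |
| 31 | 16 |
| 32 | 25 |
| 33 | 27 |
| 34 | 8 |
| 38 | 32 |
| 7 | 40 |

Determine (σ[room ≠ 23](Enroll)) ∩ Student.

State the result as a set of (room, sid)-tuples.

Filtering on room ≠ 23 leaves {(10, 1), (15, 36), (17, 36), (2, 28), (21, 35), (32, 25), (32, 31), (37, 28), (38, 32), (40, 35)}.
Intersection: {(10, 1), (15, 36), (17, 36), (2, 28), (21, 35), (32, 25), (32, 31), (37, 28), (38, 32), (40, 35)} with {(10, 1), (13, 35), (14, 38), (15, 36), (21, 35), (22, 1), (23, 24), (31, 16), (32, 25), (33, 27), (34, 8), (38, 32), (7, 40)} → {(10, 1), (15, 36), (21, 35), (32, 25), (38, 32)}

{(10, 1), (15, 36), (21, 35), (32, 25), (38, 32)}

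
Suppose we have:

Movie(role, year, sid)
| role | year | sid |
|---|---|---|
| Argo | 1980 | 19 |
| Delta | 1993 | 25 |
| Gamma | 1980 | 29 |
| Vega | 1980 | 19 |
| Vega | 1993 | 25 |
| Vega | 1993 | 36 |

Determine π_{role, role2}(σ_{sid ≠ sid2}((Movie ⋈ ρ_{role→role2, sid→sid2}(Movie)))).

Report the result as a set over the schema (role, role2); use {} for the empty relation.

ρ[role→role2, sid→sid2]: schema becomes (role2, year, sid2); tuples unchanged.
Natural join on year: {(Argo, 1980, 19, Argo, 19), (Argo, 1980, 19, Gamma, 29), (Argo, 1980, 19, Vega, 19), (Delta, 1993, 25, Delta, 25), (Delta, 1993, 25, Vega, 25), (Delta, 1993, 25, Vega, 36), (Gamma, 1980, 29, Argo, 19), (Gamma, 1980, 29, Gamma, 29), (Gamma, 1980, 29, Vega, 19), (Vega, 1980, 19, Argo, 19), (Vega, 1980, 19, Gamma, 29), (Vega, 1980, 19, Vega, 19), (Vega, 1993, 25, Delta, 25), (Vega, 1993, 25, Vega, 25), (Vega, 1993, 25, Vega, 36), (Vega, 1993, 36, Delta, 25), (Vega, 1993, 36, Vega, 25), (Vega, 1993, 36, Vega, 36)}
σ[sid ≠ sid2]: keep tuples satisfying sid ≠ sid2 → {(Argo, 1980, 19, Gamma, 29), (Delta, 1993, 25, Vega, 36), (Gamma, 1980, 29, Argo, 19), (Gamma, 1980, 29, Vega, 19), (Vega, 1980, 19, Gamma, 29), (Vega, 1993, 25, Vega, 36), (Vega, 1993, 36, Delta, 25), (Vega, 1993, 36, Vega, 25)}
π[role, role2]: project onto (role, role2) (1 duplicate(s) eliminated) → {(Argo, Gamma), (Delta, Vega), (Gamma, Argo), (Gamma, Vega), (Vega, Delta), (Vega, Gamma), (Vega, Vega)}

{(Argo, Gamma), (Delta, Vega), (Gamma, Argo), (Gamma, Vega), (Vega, Delta), (Vega, Gamma), (Vega, Vega)}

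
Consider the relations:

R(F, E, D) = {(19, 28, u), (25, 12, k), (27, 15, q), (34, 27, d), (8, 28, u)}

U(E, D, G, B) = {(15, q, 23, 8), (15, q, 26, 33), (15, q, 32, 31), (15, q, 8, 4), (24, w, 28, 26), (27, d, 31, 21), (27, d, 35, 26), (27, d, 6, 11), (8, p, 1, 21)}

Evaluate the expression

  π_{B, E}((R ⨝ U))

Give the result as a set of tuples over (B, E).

{(11, 27), (21, 27), (26, 27), (31, 15), (33, 15), (4, 15), (8, 15)}

R ⋈ U (natural join on E, D): {(27, 15, q, 23, 8), (27, 15, q, 26, 33), (27, 15, q, 32, 31), (27, 15, q, 8, 4), (34, 27, d, 31, 21), (34, 27, d, 35, 26), (34, 27, d, 6, 11)}
Projecting to B, E: {(11, 27), (21, 27), (26, 27), (31, 15), (33, 15), (4, 15), (8, 15)}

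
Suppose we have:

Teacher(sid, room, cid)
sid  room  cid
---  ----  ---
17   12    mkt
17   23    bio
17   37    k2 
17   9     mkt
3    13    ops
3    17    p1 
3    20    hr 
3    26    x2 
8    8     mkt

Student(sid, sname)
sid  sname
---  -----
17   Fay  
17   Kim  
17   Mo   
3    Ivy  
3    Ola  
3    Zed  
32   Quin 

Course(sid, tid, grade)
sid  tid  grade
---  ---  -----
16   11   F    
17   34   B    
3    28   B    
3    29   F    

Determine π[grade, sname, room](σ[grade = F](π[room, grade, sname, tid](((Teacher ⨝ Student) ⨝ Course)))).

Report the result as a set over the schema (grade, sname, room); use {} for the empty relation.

{(F, Ivy, 13), (F, Ivy, 17), (F, Ivy, 20), (F, Ivy, 26), (F, Ola, 13), (F, Ola, 17), (F, Ola, 20), (F, Ola, 26), (F, Zed, 13), (F, Zed, 17), (F, Zed, 20), (F, Zed, 26)}

Teacher ⋈ Student (natural join on sid): {(17, 12, mkt, Fay), (17, 12, mkt, Kim), (17, 12, mkt, Mo), (17, 23, bio, Fay), (17, 23, bio, Kim), (17, 23, bio, Mo), (17, 37, k2, Fay), (17, 37, k2, Kim), (17, 37, k2, Mo), (17, 9, mkt, Fay), (17, 9, mkt, Kim), (17, 9, mkt, Mo), (3, 13, ops, Ivy), (3, 13, ops, Ola), (3, 13, ops, Zed), (3, 17, p1, Ivy), (3, 17, p1, Ola), (3, 17, p1, Zed), (3, 20, hr, Ivy), (3, 20, hr, Ola), (3, 20, hr, Zed), (3, 26, x2, Ivy), (3, 26, x2, Ola), (3, 26, x2, Zed)}
(Teacher ⨝ Student) ⋈ Course (natural join on sid): {(17, 12, mkt, Fay, 34, B), (17, 12, mkt, Kim, 34, B), (17, 12, mkt, Mo, 34, B), (17, 23, bio, Fay, 34, B), (17, 23, bio, Kim, 34, B), (17, 23, bio, Mo, 34, B), (17, 37, k2, Fay, 34, B), (17, 37, k2, Kim, 34, B), (17, 37, k2, Mo, 34, B), (17, 9, mkt, Fay, 34, B), (17, 9, mkt, Kim, 34, B), (17, 9, mkt, Mo, 34, B), (3, 13, ops, Ivy, 28, B), (3, 13, ops, Ivy, 29, F), (3, 13, ops, Ola, 28, B), (3, 13, ops, Ola, 29, F), (3, 13, ops, Zed, 28, B), (3, 13, ops, Zed, 29, F), (3, 17, p1, Ivy, 28, B), (3, 17, p1, Ivy, 29, F), (3, 17, p1, Ola, 28, B), (3, 17, p1, Ola, 29, F), (3, 17, p1, Zed, 28, B), (3, 17, p1, Zed, 29, F), (3, 20, hr, Ivy, 28, B), (3, 20, hr, Ivy, 29, F), (3, 20, hr, Ola, 28, B), (3, 20, hr, Ola, 29, F), (3, 20, hr, Zed, 28, B), (3, 20, hr, Zed, 29, F), (3, 26, x2, Ivy, 28, B), (3, 26, x2, Ivy, 29, F), (3, 26, x2, Ola, 28, B), (3, 26, x2, Ola, 29, F), (3, 26, x2, Zed, 28, B), (3, 26, x2, Zed, 29, F)}
Projecting to room, grade, sname, tid: {(12, B, Fay, 34), (12, B, Kim, 34), (12, B, Mo, 34), (13, B, Ivy, 28), (13, B, Ola, 28), (13, B, Zed, 28), (13, F, Ivy, 29), (13, F, Ola, 29), (13, F, Zed, 29), (17, B, Ivy, 28), (17, B, Ola, 28), (17, B, Zed, 28), (17, F, Ivy, 29), (17, F, Ola, 29), (17, F, Zed, 29), (20, B, Ivy, 28), (20, B, Ola, 28), (20, B, Zed, 28), (20, F, Ivy, 29), (20, F, Ola, 29), (20, F, Zed, 29), (23, B, Fay, 34), (23, B, Kim, 34), (23, B, Mo, 34), (26, B, Ivy, 28), (26, B, Ola, 28), (26, B, Zed, 28), (26, F, Ivy, 29), (26, F, Ola, 29), (26, F, Zed, 29), (37, B, Fay, 34), (37, B, Kim, 34), (37, B, Mo, 34), (9, B, Fay, 34), (9, B, Kim, 34), (9, B, Mo, 34)}
Apply σ_{grade = F}; surviving tuples: {(13, F, Ivy, 29), (13, F, Ola, 29), (13, F, Zed, 29), (17, F, Ivy, 29), (17, F, Ola, 29), (17, F, Zed, 29), (20, F, Ivy, 29), (20, F, Ola, 29), (20, F, Zed, 29), (26, F, Ivy, 29), (26, F, Ola, 29), (26, F, Zed, 29)}
Projecting to grade, sname, room: {(F, Ivy, 13), (F, Ivy, 17), (F, Ivy, 20), (F, Ivy, 26), (F, Ola, 13), (F, Ola, 17), (F, Ola, 20), (F, Ola, 26), (F, Zed, 13), (F, Zed, 17), (F, Zed, 20), (F, Zed, 26)}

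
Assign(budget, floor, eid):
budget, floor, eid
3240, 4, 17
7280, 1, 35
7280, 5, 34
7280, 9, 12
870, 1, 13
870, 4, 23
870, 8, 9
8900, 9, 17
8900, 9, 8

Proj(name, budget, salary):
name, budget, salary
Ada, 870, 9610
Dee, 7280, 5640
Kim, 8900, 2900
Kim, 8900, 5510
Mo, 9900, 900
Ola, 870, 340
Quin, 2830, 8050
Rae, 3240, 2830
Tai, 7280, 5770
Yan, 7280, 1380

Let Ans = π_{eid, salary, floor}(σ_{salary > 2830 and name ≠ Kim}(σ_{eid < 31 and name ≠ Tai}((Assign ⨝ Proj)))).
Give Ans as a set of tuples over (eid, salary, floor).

{(12, 5640, 9), (13, 9610, 1), (23, 9610, 4), (9, 9610, 8)}

Assign ⋈ Proj (natural join on budget): {(3240, 4, 17, Rae, 2830), (7280, 1, 35, Dee, 5640), (7280, 1, 35, Tai, 5770), (7280, 1, 35, Yan, 1380), (7280, 5, 34, Dee, 5640), (7280, 5, 34, Tai, 5770), (7280, 5, 34, Yan, 1380), (7280, 9, 12, Dee, 5640), (7280, 9, 12, Tai, 5770), (7280, 9, 12, Yan, 1380), (870, 1, 13, Ada, 9610), (870, 1, 13, Ola, 340), (870, 4, 23, Ada, 9610), (870, 4, 23, Ola, 340), (870, 8, 9, Ada, 9610), (870, 8, 9, Ola, 340), (8900, 9, 17, Kim, 2900), (8900, 9, 17, Kim, 5510), (8900, 9, 8, Kim, 2900), (8900, 9, 8, Kim, 5510)}
σ[eid < 31 and name ≠ Tai]: keep tuples satisfying eid < 31 and name ≠ Tai → {(3240, 4, 17, Rae, 2830), (7280, 9, 12, Dee, 5640), (7280, 9, 12, Yan, 1380), (870, 1, 13, Ada, 9610), (870, 1, 13, Ola, 340), (870, 4, 23, Ada, 9610), (870, 4, 23, Ola, 340), (870, 8, 9, Ada, 9610), (870, 8, 9, Ola, 340), (8900, 9, 17, Kim, 2900), (8900, 9, 17, Kim, 5510), (8900, 9, 8, Kim, 2900), (8900, 9, 8, Kim, 5510)}
σ[salary > 2830 and name ≠ Kim]: keep tuples satisfying salary > 2830 and name ≠ Kim → {(7280, 9, 12, Dee, 5640), (870, 1, 13, Ada, 9610), (870, 4, 23, Ada, 9610), (870, 8, 9, Ada, 9610)}
π[eid, salary, floor]: project onto (eid, salary, floor) → {(12, 5640, 9), (13, 9610, 1), (23, 9610, 4), (9, 9610, 8)}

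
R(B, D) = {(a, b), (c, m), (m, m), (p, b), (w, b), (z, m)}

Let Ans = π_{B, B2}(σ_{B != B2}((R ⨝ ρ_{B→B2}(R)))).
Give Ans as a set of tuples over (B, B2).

{(a, p), (a, w), (c, m), (c, z), (m, c), (m, z), (p, a), (p, w), (w, a), (w, p), (z, c), (z, m)}

ρ[B→B2]: schema becomes (B2, D); tuples unchanged.
R ⋈ ρ_{B→B2}(R) (natural join on D): {(a, b, a), (a, b, p), (a, b, w), (c, m, c), (c, m, m), (c, m, z), (m, m, c), (m, m, m), (m, m, z), (p, b, a), (p, b, p), (p, b, w), (w, b, a), (w, b, p), (w, b, w), (z, m, c), (z, m, m), (z, m, z)}
Filtering on B != B2 leaves {(a, b, p), (a, b, w), (c, m, m), (c, m, z), (m, m, c), (m, m, z), (p, b, a), (p, b, w), (w, b, a), (w, b, p), (z, m, c), (z, m, m)}.
Keep only column(s) B, B2: {(a, p), (a, w), (c, m), (c, z), (m, c), (m, z), (p, a), (p, w), (w, a), (w, p), (z, c), (z, m)}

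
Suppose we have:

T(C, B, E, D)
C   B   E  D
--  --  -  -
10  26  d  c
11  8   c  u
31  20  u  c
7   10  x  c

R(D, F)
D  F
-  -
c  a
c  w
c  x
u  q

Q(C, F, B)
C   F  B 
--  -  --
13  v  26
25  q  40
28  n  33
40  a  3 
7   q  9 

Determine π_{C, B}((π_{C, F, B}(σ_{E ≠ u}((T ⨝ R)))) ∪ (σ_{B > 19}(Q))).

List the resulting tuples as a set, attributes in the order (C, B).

Joining T and R on D yields {(10, 26, d, c, a), (10, 26, d, c, w), (10, 26, d, c, x), (11, 8, c, u, q), (31, 20, u, c, a), (31, 20, u, c, w), (31, 20, u, c, x), (7, 10, x, c, a), (7, 10, x, c, w), (7, 10, x, c, x)}.
σ[E ≠ u]: keep tuples satisfying E ≠ u → {(10, 26, d, c, a), (10, 26, d, c, w), (10, 26, d, c, x), (11, 8, c, u, q), (7, 10, x, c, a), (7, 10, x, c, w), (7, 10, x, c, x)}
π[C, F, B]: project onto (C, F, B) → {(10, a, 26), (10, w, 26), (10, x, 26), (11, q, 8), (7, a, 10), (7, w, 10), (7, x, 10)}
σ[B > 19]: keep tuples satisfying B > 19 → {(13, v, 26), (25, q, 40), (28, n, 33)}
Taking the union: {(10, a, 26), (10, w, 26), (10, x, 26), (11, q, 8), (13, v, 26), (25, q, 40), (28, n, 33), (7, a, 10), (7, w, 10), (7, x, 10)}
π[C, B]: project onto (C, B) (4 duplicate(s) eliminated) → {(10, 26), (11, 8), (13, 26), (25, 40), (28, 33), (7, 10)}

{(10, 26), (11, 8), (13, 26), (25, 40), (28, 33), (7, 10)}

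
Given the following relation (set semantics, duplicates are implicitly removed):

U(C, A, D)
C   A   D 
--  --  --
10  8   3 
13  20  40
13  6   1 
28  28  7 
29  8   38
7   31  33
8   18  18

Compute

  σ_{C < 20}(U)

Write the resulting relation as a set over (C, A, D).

{(10, 8, 3), (13, 20, 40), (13, 6, 1), (7, 31, 33), (8, 18, 18)}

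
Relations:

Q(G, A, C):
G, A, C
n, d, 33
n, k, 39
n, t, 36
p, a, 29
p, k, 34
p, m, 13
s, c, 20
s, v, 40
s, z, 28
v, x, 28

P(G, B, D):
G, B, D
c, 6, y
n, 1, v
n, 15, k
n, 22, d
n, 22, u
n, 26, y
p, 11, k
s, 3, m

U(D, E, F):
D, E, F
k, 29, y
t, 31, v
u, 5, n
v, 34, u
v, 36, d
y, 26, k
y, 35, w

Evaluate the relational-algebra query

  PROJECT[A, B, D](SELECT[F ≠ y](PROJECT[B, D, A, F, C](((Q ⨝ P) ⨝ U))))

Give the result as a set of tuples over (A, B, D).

Natural join on G: {(n, d, 33, 1, v), (n, d, 33, 15, k), (n, d, 33, 22, d), (n, d, 33, 22, u), (n, d, 33, 26, y), (n, k, 39, 1, v), (n, k, 39, 15, k), (n, k, 39, 22, d), (n, k, 39, 22, u), (n, k, 39, 26, y), (n, t, 36, 1, v), (n, t, 36, 15, k), (n, t, 36, 22, d), (n, t, 36, 22, u), (n, t, 36, 26, y), (p, a, 29, 11, k), (p, k, 34, 11, k), (p, m, 13, 11, k), (s, c, 20, 3, m), (s, v, 40, 3, m), (s, z, 28, 3, m)}
Natural join on D: {(n, d, 33, 1, v, 34, u), (n, d, 33, 1, v, 36, d), (n, d, 33, 15, k, 29, y), (n, d, 33, 22, u, 5, n), (n, d, 33, 26, y, 26, k), (n, d, 33, 26, y, 35, w), (n, k, 39, 1, v, 34, u), (n, k, 39, 1, v, 36, d), (n, k, 39, 15, k, 29, y), (n, k, 39, 22, u, 5, n), (n, k, 39, 26, y, 26, k), (n, k, 39, 26, y, 35, w), (n, t, 36, 1, v, 34, u), (n, t, 36, 1, v, 36, d), (n, t, 36, 15, k, 29, y), (n, t, 36, 22, u, 5, n), (n, t, 36, 26, y, 26, k), (n, t, 36, 26, y, 35, w), (p, a, 29, 11, k, 29, y), (p, k, 34, 11, k, 29, y), (p, m, 13, 11, k, 29, y)}
Keep only column(s) B, D, A, F, C: {(1, v, d, d, 33), (1, v, d, u, 33), (1, v, k, d, 39), (1, v, k, u, 39), (1, v, t, d, 36), (1, v, t, u, 36), (11, k, a, y, 29), (11, k, k, y, 34), (11, k, m, y, 13), (15, k, d, y, 33), (15, k, k, y, 39), (15, k, t, y, 36), (22, u, d, n, 33), (22, u, k, n, 39), (22, u, t, n, 36), (26, y, d, k, 33), (26, y, d, w, 33), (26, y, k, k, 39), (26, y, k, w, 39), (26, y, t, k, 36), (26, y, t, w, 36)}
Filtering on F ≠ y leaves {(1, v, d, d, 33), (1, v, d, u, 33), (1, v, k, d, 39), (1, v, k, u, 39), (1, v, t, d, 36), (1, v, t, u, 36), (22, u, d, n, 33), (22, u, k, n, 39), (22, u, t, n, 36), (26, y, d, k, 33), (26, y, d, w, 33), (26, y, k, k, 39), (26, y, k, w, 39), (26, y, t, k, 36), (26, y, t, w, 36)}.
Keep only column(s) A, B, D (6 duplicate(s) eliminated): {(d, 1, v), (d, 22, u), (d, 26, y), (k, 1, v), (k, 22, u), (k, 26, y), (t, 1, v), (t, 22, u), (t, 26, y)}

{(d, 1, v), (d, 22, u), (d, 26, y), (k, 1, v), (k, 22, u), (k, 26, y), (t, 1, v), (t, 22, u), (t, 26, y)}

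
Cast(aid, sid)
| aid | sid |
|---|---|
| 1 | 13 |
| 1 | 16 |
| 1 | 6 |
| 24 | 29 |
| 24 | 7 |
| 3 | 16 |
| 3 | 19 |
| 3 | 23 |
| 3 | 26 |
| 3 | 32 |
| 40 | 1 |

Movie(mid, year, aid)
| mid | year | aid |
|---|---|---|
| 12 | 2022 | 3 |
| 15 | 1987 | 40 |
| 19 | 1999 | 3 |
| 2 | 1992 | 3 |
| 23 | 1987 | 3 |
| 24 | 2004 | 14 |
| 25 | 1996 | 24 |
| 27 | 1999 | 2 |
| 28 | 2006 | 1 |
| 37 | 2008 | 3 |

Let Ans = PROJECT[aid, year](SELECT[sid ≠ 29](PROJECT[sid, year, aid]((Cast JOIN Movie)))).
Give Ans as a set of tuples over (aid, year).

{(1, 2006), (24, 1996), (3, 1987), (3, 1992), (3, 1999), (3, 2008), (3, 2022), (40, 1987)}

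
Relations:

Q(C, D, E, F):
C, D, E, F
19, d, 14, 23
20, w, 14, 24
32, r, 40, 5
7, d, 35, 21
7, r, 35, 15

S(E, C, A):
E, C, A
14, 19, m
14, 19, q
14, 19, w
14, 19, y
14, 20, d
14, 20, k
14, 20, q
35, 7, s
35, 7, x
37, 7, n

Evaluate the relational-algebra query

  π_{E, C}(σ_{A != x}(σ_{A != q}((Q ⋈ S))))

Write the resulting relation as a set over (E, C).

Joining Q and S on C, E yields {(19, d, 14, 23, m), (19, d, 14, 23, q), (19, d, 14, 23, w), (19, d, 14, 23, y), (20, w, 14, 24, d), (20, w, 14, 24, k), (20, w, 14, 24, q), (7, d, 35, 21, s), (7, d, 35, 21, x), (7, r, 35, 15, s), (7, r, 35, 15, x)}.
Selection A != q: {(19, d, 14, 23, m), (19, d, 14, 23, w), (19, d, 14, 23, y), (20, w, 14, 24, d), (20, w, 14, 24, k), (7, d, 35, 21, s), (7, d, 35, 21, x), (7, r, 35, 15, s), (7, r, 35, 15, x)}
Selection A != x: {(19, d, 14, 23, m), (19, d, 14, 23, w), (19, d, 14, 23, y), (20, w, 14, 24, d), (20, w, 14, 24, k), (7, d, 35, 21, s), (7, r, 35, 15, s)}
π_{E, C} gives {(14, 19), (14, 20), (35, 7)} (4 duplicate(s) eliminated).

{(14, 19), (14, 20), (35, 7)}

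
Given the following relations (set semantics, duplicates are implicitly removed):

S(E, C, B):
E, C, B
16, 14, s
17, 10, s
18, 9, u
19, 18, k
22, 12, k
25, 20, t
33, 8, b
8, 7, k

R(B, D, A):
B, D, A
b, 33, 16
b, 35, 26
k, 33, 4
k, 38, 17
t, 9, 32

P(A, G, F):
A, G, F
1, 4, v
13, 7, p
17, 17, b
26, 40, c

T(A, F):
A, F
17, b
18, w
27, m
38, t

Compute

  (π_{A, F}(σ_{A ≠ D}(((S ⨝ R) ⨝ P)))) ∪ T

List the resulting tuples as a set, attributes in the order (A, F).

Joining S and R on B yields {(19, 18, k, 33, 4), (19, 18, k, 38, 17), (22, 12, k, 33, 4), (22, 12, k, 38, 17), (25, 20, t, 9, 32), (33, 8, b, 33, 16), (33, 8, b, 35, 26), (8, 7, k, 33, 4), (8, 7, k, 38, 17)}.
Joining (S ⨝ R) and P on A yields {(19, 18, k, 38, 17, 17, b), (22, 12, k, 38, 17, 17, b), (33, 8, b, 35, 26, 40, c), (8, 7, k, 38, 17, 17, b)}.
Apply σ_{A ≠ D}; surviving tuples: {(19, 18, k, 38, 17, 17, b), (22, 12, k, 38, 17, 17, b), (33, 8, b, 35, 26, 40, c), (8, 7, k, 38, 17, 17, b)}
Projecting to A, F (2 duplicate(s) eliminated): {(17, b), (26, c)}
Union: {(17, b), (26, c)} with {(17, b), (18, w), (27, m), (38, t)} → {(17, b), (18, w), (26, c), (27, m), (38, t)}

{(17, b), (18, w), (26, c), (27, m), (38, t)}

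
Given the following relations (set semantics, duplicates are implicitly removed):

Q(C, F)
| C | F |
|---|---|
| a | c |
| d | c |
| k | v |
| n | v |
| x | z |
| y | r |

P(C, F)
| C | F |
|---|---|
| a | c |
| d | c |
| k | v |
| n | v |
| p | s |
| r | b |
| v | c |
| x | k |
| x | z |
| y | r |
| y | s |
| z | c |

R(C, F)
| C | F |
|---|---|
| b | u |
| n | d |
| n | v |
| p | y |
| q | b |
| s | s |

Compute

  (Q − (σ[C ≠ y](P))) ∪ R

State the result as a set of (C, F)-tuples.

{(b, u), (n, d), (n, v), (p, y), (q, b), (s, s), (y, r)}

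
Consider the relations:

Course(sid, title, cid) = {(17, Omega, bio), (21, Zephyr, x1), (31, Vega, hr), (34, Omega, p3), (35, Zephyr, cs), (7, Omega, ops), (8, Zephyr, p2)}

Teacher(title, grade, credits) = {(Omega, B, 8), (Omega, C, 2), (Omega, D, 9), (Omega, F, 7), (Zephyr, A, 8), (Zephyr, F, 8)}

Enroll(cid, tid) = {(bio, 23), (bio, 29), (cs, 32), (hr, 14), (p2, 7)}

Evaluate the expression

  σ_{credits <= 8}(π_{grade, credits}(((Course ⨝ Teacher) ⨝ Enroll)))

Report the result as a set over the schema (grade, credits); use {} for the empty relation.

{(A, 8), (B, 8), (C, 2), (F, 7), (F, 8)}

Course ⋈ Teacher (natural join on title): {(17, Omega, bio, B, 8), (17, Omega, bio, C, 2), (17, Omega, bio, D, 9), (17, Omega, bio, F, 7), (21, Zephyr, x1, A, 8), (21, Zephyr, x1, F, 8), (34, Omega, p3, B, 8), (34, Omega, p3, C, 2), (34, Omega, p3, D, 9), (34, Omega, p3, F, 7), (35, Zephyr, cs, A, 8), (35, Zephyr, cs, F, 8), (7, Omega, ops, B, 8), (7, Omega, ops, C, 2), (7, Omega, ops, D, 9), (7, Omega, ops, F, 7), (8, Zephyr, p2, A, 8), (8, Zephyr, p2, F, 8)}
(Course ⨝ Teacher) ⋈ Enroll (natural join on cid): {(17, Omega, bio, B, 8, 23), (17, Omega, bio, B, 8, 29), (17, Omega, bio, C, 2, 23), (17, Omega, bio, C, 2, 29), (17, Omega, bio, D, 9, 23), (17, Omega, bio, D, 9, 29), (17, Omega, bio, F, 7, 23), (17, Omega, bio, F, 7, 29), (35, Zephyr, cs, A, 8, 32), (35, Zephyr, cs, F, 8, 32), (8, Zephyr, p2, A, 8, 7), (8, Zephyr, p2, F, 8, 7)}
Projecting to grade, credits (6 duplicate(s) eliminated): {(A, 8), (B, 8), (C, 2), (D, 9), (F, 7), (F, 8)}
σ[credits <= 8]: keep tuples satisfying credits <= 8 → {(A, 8), (B, 8), (C, 2), (F, 7), (F, 8)}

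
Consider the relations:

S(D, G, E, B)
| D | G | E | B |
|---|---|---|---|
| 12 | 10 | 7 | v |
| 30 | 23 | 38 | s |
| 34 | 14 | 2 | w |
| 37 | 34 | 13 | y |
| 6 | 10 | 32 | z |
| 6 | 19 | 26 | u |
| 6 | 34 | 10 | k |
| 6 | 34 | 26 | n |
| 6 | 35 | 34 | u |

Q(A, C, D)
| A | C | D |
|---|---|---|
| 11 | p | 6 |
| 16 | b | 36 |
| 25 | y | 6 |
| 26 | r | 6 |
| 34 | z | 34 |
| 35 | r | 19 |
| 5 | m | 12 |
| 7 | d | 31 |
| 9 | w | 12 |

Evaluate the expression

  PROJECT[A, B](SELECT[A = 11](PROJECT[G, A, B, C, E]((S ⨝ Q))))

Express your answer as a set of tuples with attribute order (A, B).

Joining S and Q on D yields {(12, 10, 7, v, 5, m), (12, 10, 7, v, 9, w), (34, 14, 2, w, 34, z), (6, 10, 32, z, 11, p), (6, 10, 32, z, 25, y), (6, 10, 32, z, 26, r), (6, 19, 26, u, 11, p), (6, 19, 26, u, 25, y), (6, 19, 26, u, 26, r), (6, 34, 10, k, 11, p), (6, 34, 10, k, 25, y), (6, 34, 10, k, 26, r), (6, 34, 26, n, 11, p), (6, 34, 26, n, 25, y), (6, 34, 26, n, 26, r), (6, 35, 34, u, 11, p), (6, 35, 34, u, 25, y), (6, 35, 34, u, 26, r)}.
Projecting to G, A, B, C, E: {(10, 11, z, p, 32), (10, 25, z, y, 32), (10, 26, z, r, 32), (10, 5, v, m, 7), (10, 9, v, w, 7), (14, 34, w, z, 2), (19, 11, u, p, 26), (19, 25, u, y, 26), (19, 26, u, r, 26), (34, 11, k, p, 10), (34, 11, n, p, 26), (34, 25, k, y, 10), (34, 25, n, y, 26), (34, 26, k, r, 10), (34, 26, n, r, 26), (35, 11, u, p, 34), (35, 25, u, y, 34), (35, 26, u, r, 34)}
σ[A = 11]: keep tuples satisfying A = 11 → {(10, 11, z, p, 32), (19, 11, u, p, 26), (34, 11, k, p, 10), (34, 11, n, p, 26), (35, 11, u, p, 34)}
Projecting to A, B (1 duplicate(s) eliminated): {(11, k), (11, n), (11, u), (11, z)}

{(11, k), (11, n), (11, u), (11, z)}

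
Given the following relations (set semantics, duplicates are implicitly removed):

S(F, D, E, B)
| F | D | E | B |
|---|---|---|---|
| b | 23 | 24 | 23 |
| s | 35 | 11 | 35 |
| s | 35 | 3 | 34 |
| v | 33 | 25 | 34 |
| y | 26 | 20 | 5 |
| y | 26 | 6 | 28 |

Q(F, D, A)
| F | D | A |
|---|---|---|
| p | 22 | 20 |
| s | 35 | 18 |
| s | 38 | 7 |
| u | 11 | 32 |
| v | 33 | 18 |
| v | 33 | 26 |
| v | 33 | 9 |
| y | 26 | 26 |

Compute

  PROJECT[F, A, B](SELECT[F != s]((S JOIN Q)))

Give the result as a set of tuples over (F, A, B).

{(v, 18, 34), (v, 26, 34), (v, 9, 34), (y, 26, 28), (y, 26, 5)}

S ⋈ Q (natural join on F, D): {(s, 35, 11, 35, 18), (s, 35, 3, 34, 18), (v, 33, 25, 34, 18), (v, 33, 25, 34, 26), (v, 33, 25, 34, 9), (y, 26, 20, 5, 26), (y, 26, 6, 28, 26)}
Filtering on F != s leaves {(v, 33, 25, 34, 18), (v, 33, 25, 34, 26), (v, 33, 25, 34, 9), (y, 26, 20, 5, 26), (y, 26, 6, 28, 26)}.
π[F, A, B]: project onto (F, A, B) → {(v, 18, 34), (v, 26, 34), (v, 9, 34), (y, 26, 28), (y, 26, 5)}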